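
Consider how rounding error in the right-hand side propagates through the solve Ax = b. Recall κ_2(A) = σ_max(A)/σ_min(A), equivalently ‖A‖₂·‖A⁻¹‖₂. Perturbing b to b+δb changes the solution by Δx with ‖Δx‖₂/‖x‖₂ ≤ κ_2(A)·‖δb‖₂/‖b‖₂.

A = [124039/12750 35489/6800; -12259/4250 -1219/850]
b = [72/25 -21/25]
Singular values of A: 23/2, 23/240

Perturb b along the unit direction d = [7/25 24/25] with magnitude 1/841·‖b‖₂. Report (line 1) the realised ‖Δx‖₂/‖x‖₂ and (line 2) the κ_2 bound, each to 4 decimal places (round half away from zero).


from the listed singular values, σ₁ = 23/2, σ_n = 23/240
condition number: (23/2) ÷ (23/240) = 120.0000
perturbation bound = 120.0000·1/841 = 0.1427
solve Ax = b  →  x = [0.2302 0.1228]
‖b‖ = 3.0000, ‖x‖ = 0.2609
with δb = [0.0010 0.0034], A·Δx = δb → ‖Δx‖ = 0.0372
relative error = 0.1427
tightness: 0.1427 against a bound of 0.1427; the bound is attained (ratio 1)

0.1427
0.1427


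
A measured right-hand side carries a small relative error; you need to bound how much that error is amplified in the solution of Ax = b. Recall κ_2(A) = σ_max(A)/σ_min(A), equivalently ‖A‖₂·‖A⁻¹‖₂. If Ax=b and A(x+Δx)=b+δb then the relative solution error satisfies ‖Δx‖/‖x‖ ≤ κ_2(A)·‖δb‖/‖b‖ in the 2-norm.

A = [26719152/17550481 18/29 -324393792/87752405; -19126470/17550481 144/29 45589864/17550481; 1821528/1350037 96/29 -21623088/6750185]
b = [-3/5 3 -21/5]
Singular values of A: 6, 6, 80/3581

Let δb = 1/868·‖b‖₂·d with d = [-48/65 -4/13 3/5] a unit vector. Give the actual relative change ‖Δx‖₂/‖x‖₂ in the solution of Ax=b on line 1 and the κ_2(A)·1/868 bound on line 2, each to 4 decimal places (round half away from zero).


0.0020
0.3094

from the listed singular values, σ₁ = 6, σ_n = 80/3581
κ_2(A) = 6 / (80/3581) = 268.5750
perturbation bound = 268.5750·1/868 = 0.3094
solve Ax = b  →  x = [-124.2296 0.0172 -50.9965]
‖b‖₂ = 5.1962 and ‖x‖₂ = 134.2894
with δb = [-0.0044 -0.0018 0.0036], A·Δx = δb → ‖Δx‖ = 0.2680
dividing the unrounded norms, ‖Δx‖/‖x‖ = 0.0020
realised/bound (from unrounded values) ≈ 0.0064


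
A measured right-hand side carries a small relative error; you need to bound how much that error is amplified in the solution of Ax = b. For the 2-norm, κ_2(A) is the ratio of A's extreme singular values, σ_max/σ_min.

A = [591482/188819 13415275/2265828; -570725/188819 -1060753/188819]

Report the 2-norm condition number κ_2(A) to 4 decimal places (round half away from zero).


287.2500

M = AᵀA = [803303189/42393121 9036666325/254358726; 9036666325/254358726 406656314881/6104609424]. tr(M)=1807377073/21123216, det(M)=1874161/21123216
λ_max, λ_min = (1807377073/21123216 ± √3266453530775560225/446190254182656)/2 = 1369/16, 1369/1320201
κ = σ_max/σ_min = (37/4)/(37/1149) = 287.2500


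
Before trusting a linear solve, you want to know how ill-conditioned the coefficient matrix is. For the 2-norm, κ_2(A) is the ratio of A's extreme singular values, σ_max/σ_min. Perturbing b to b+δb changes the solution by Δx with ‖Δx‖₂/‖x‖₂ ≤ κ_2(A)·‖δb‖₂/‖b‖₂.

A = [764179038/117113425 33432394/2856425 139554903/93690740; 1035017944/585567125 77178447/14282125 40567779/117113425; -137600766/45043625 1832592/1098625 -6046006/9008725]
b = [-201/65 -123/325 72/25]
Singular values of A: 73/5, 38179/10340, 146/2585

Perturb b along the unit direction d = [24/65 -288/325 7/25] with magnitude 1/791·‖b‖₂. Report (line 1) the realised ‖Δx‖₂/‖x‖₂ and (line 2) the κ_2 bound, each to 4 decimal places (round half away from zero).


σ_max = 73/5, σ_min = 146/2585
condition number: (73/5) ÷ (146/2585) = 258.5000
bound on ‖Δx‖/‖x‖: κ·ε = 258.5000·1/791 = 0.3268
solve Ax = b  →  x = [-0.7938 0.2010 -0.1786]
2-norm of b is 4.2426; of x, 0.8381
with δb = [0.0020 -0.0048 0.0015], A·Δx = δb → ‖Δx‖ = 0.0950
dividing the unrounded norms, ‖Δx‖/‖x‖ = 0.1133
so the bound overstates the realised error by a factor of ≈ 2.8840 (computed from the unrounded values)

0.1133
0.3268


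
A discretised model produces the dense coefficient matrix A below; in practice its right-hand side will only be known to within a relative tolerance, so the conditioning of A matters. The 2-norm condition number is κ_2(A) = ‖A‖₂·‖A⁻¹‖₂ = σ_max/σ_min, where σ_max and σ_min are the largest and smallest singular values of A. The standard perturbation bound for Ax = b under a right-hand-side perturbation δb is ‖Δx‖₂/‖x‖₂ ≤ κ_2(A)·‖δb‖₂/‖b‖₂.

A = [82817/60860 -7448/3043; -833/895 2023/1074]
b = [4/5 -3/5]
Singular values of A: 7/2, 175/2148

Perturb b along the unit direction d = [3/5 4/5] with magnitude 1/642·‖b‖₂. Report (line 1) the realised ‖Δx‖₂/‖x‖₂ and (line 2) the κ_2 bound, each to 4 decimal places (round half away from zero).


0.0669
0.0669

from the listed singular values, σ₁ = 7/2, σ_n = 175/2148
κ = σ_max/σ_min = (7/2)/(175/2148) = 42.9600
κ_2(A)·‖δb‖/‖b‖ = 0.0669
solve Ax = b  →  x = [0.1345 -0.2521]
‖b‖₂ = 1.0000 and ‖x‖₂ = 0.2857
δb = ε·‖b‖·d = [0.0009 0.0012]; solving A·Δx = δb gives ‖Δx‖ = 0.0191
realised ‖Δx‖/‖x‖ = 0.0669
tightness: 0.0669 against a bound of 0.0669; the bound is attained (ratio 1)


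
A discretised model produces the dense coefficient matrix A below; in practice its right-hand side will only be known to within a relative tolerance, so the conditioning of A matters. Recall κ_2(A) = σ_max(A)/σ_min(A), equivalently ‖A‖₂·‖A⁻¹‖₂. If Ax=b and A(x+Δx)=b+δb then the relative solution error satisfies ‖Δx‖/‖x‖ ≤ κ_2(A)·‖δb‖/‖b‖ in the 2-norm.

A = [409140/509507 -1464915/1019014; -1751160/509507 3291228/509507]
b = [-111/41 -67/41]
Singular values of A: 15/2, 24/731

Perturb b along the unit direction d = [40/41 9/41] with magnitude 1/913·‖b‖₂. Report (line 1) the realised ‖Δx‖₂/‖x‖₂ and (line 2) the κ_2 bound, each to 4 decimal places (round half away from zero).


largest singular value 15/2, smallest 24/731
condition number: (15/2) ÷ (24/731) = 228.4375
perturbation bound = 228.4375·1/913 = 0.2502
solve Ax = b  →  x = [-80.5623 -43.1176]
2-norm of b is 3.1623; of x, 91.3751
re-solving with b+δb shifts x by Δx of norm 0.1055
realised ‖Δx‖/‖x‖ = 0.0012
tightness: 0.0012 against a bound of 0.2502 (unrounded ratio ≈ 0.0046)

0.0012
0.2502


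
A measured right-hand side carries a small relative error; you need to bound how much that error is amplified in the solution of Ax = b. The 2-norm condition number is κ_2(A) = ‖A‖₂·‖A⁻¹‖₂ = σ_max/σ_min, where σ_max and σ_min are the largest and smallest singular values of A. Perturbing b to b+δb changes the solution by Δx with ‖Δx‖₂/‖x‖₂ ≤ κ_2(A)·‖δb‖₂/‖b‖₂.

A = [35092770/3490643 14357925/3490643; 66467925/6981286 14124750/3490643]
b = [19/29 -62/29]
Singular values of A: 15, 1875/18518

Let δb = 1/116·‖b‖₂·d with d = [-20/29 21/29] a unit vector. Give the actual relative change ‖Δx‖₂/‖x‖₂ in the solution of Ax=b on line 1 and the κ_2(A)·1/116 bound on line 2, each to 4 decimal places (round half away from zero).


0.0096
1.2771

largest singular value 15, smallest 1875/18518
condition number: 15 ÷ (1875/18518) = 148.1440
perturbation bound = 148.1440·1/116 = 1.2771
solve Ax = b  →  x = [7.5356 -18.2587]
‖b‖₂ = 2.2361 and ‖x‖₂ = 19.7526
δb = ε·‖b‖·d = [-0.0133 0.0140]; solving A·Δx = δb gives ‖Δx‖ = 0.1904
dividing the unrounded norms, ‖Δx‖/‖x‖ = 0.0096
tightness: 0.0096 against a bound of 1.2771 (unrounded ratio ≈ 0.0075)


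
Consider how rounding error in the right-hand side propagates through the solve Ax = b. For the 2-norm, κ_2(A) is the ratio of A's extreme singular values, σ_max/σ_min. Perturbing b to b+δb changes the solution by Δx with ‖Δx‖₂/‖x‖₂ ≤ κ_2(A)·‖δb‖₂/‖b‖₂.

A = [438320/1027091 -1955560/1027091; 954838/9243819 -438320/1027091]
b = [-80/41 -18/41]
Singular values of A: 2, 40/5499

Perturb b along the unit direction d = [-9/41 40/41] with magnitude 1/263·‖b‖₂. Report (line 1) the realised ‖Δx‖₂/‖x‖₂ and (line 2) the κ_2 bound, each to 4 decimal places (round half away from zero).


1.0454
1.0454

from the listed singular values, σ₁ = 2, σ_n = 40/5499
κ_2(A) = 2 / (40/5499) = 274.9500
κ_2(A)·‖δb‖/‖b‖ = 1.0454
solve Ax = b  →  x = [-0.2195 0.9756]
‖b‖ = 2.0000, ‖x‖ = 1.0000
with δb = [-0.0017 0.0074], A·Δx = δb → ‖Δx‖ = 1.0454
dividing the unrounded norms, ‖Δx‖/‖x‖ = 1.0454
tightness: 1.0454 against a bound of 1.0454; the bound is attained (ratio 1)


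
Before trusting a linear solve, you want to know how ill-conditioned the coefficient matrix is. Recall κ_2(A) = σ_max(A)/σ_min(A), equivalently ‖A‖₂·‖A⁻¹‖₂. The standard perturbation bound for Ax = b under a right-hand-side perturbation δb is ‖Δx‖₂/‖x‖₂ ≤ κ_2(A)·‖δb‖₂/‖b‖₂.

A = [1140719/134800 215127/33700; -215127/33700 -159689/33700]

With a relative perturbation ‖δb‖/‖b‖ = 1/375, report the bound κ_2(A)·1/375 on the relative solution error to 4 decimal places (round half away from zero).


0.7189

form AᵀA = [81668554201/726841600 15312524733/181710400; 15312524733/181710400 1435604057/22713800] with trace 5104315361/29073664 and determinant 197262025/465178624
solving λ² − 5104315361/29073664·λ + 197262025/465178624 = 0 gives λ = 2809/16, 70225/29073664
κ_2(A) = √(λ_max/λ_min) = √((2809/16) / (70225/29073664)) = 269.6000
worst-case relative error ≤ 269.6000 × 1/375 = 0.7189


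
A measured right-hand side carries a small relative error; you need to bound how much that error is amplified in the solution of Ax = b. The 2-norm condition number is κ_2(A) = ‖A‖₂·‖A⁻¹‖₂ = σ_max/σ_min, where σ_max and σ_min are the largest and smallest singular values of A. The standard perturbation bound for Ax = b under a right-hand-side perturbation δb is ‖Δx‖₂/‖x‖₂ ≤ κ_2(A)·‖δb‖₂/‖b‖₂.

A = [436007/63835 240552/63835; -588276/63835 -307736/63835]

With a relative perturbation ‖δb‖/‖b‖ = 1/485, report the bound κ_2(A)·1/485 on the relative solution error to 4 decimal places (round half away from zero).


form AᵀA = [21446830249/162996289 11436642360/162996289; 11436642360/162996289 6102668416/162996289] with trace 95326985/564001 and determinant 1827904/564001
solving λ² − 95326985/564001·λ + 1827904/564001 = 0 gives λ = 169, 10816/564001
κ = σ_max/σ_min = 13/(104/751) = 93.8750
perturbation bound = 93.8750·1/485 = 0.1936

0.1936


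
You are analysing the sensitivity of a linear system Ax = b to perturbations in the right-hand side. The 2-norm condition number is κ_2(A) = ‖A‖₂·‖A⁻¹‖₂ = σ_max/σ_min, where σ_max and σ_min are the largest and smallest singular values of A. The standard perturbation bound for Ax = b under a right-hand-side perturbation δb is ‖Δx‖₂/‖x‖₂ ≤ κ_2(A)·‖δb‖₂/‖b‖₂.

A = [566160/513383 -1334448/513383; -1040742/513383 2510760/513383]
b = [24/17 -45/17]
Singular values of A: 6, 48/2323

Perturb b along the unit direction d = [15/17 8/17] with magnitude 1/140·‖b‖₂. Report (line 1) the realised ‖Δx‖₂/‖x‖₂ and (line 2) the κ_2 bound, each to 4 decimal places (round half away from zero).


σ_max = 6, σ_min = 48/2323
κ_2(A) = 6 / (48/2323) = 290.3750
worst-case relative error ≤ 290.3750 × 1/140 = 2.0741
solve Ax = b  →  x = [0.1923 -0.4615]
‖b‖ = 3.0000, ‖x‖ = 0.5000
Δx = A⁻¹·δb where δb = 1/140·3.0000·d; ‖Δx‖ = 1.0371
dividing the unrounded norms, ‖Δx‖/‖x‖ = 2.0741
realised/bound = 1 exactly: the bound is attained for this b and d

2.0741
2.0741


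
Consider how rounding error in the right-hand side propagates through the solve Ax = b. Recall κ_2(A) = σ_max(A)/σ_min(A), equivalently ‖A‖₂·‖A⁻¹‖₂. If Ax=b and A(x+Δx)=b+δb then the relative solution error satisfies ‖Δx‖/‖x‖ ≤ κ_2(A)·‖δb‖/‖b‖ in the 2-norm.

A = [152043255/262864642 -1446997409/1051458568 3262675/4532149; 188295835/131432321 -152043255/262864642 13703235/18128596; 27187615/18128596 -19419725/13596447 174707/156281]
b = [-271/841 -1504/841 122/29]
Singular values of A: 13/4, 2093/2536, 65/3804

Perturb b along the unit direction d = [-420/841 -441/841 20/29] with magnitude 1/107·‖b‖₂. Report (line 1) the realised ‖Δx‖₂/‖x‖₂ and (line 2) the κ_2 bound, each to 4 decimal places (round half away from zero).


0.0107
1.7776

σ_max = 13/4, σ_min = 65/3804
κ_2(A) = (13/4) / (65/3804) = 190.2000
bound on ‖Δx‖/‖x‖: κ·ε = 190.2000·1/107 = 1.7776
solve Ax = b  →  x = [-80.2142 74.7213 206.8416]
‖b‖ = 4.5826, ‖x‖ = 234.0963
Δx = A⁻¹·δb where δb = 1/107·4.5826·d; ‖Δx‖ = 2.5064
dividing the unrounded norms, ‖Δx‖/‖x‖ = 0.0107
tightness: 0.0107 against a bound of 1.7776 (unrounded ratio ≈ 0.0060)


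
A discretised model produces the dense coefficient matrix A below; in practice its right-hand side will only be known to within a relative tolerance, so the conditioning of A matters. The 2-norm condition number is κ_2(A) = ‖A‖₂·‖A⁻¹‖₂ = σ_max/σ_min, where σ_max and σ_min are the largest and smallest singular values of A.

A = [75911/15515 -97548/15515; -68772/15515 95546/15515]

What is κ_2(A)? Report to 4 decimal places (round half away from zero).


M = AᵀA = [2495141/57245 -3323628/57245; -3323628/57245 4433924/57245]. tr(M)=1385813/11449, det(M)=58564/11449
λ_max, λ_min = (1385813/11449 ± √1917795674025/131079601)/2 = 121, 484/11449
κ = σ_max/σ_min = 11/(22/107) = 53.5000

53.5000


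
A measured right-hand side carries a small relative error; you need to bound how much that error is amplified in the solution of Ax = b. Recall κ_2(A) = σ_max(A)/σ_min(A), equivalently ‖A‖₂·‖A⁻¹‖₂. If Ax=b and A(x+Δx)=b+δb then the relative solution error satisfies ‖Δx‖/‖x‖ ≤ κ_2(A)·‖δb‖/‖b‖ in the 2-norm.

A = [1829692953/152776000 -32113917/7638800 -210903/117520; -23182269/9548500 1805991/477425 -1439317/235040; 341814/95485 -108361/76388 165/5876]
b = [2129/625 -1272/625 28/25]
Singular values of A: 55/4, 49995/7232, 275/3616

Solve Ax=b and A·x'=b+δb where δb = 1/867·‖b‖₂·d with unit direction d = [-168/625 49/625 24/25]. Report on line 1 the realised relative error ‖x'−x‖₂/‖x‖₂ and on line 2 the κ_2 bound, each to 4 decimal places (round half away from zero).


0.1925
0.2085

largest singular value 55/4, smallest 275/3616
κ_2(A) = (55/4) / (275/3616) = 180.8000
worst-case relative error ≤ 180.8000 × 1/867 = 0.2085
solve Ax = b  →  x = [0.2471 -0.1632 0.1335]
‖b‖ = 4.1231, ‖x‖ = 0.3249
re-solving with b+δb shifts x by Δx of norm 0.0625
relative error = 0.1925
so the bound overstates the realised error by a factor of ≈ 1.0835 (computed from the unrounded values)


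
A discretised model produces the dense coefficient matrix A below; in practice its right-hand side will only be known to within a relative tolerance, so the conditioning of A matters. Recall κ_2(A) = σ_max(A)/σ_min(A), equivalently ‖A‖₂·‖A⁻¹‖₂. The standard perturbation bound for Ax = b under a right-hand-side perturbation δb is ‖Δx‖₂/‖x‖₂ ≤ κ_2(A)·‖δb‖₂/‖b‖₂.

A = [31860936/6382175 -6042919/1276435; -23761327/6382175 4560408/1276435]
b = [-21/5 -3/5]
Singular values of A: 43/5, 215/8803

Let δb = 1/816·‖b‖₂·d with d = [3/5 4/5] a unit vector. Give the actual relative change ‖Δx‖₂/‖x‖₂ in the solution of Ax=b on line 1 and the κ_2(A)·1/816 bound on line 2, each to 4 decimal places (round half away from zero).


from the listed singular values, σ₁ = 43/5, σ_n = 215/8803
κ_2(A) = (43/5) / (215/8803) = 352.1200
κ_2(A)·‖δb‖/‖b‖ = 0.4315
solve Ax = b  →  x = [-84.9647 -88.7071]
2-norm of b is 4.2426; of x, 122.8331
re-solving with b+δb shifts x by Δx of norm 0.2129
relative error = 0.0017
tightness: 0.0017 against a bound of 0.4315 (unrounded ratio ≈ 0.0040)

0.0017
0.4315


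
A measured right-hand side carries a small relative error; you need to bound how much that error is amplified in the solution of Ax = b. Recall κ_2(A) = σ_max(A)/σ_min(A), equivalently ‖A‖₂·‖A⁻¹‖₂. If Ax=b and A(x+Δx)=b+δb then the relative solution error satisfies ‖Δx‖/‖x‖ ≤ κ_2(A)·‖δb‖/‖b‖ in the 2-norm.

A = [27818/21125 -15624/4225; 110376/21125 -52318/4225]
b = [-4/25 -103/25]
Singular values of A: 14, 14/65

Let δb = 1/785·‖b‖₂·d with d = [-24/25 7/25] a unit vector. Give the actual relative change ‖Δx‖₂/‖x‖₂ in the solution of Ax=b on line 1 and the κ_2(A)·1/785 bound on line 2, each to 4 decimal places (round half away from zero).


largest singular value 14, smallest 14/65
κ_2(A) = 14 / (14/65) = 65.0000
bound on ‖Δx‖/‖x‖: κ·ε = 65.0000·1/785 = 0.0828
solve Ax = b  →  x = [-4.3956 -1.5220]
‖b‖₂ = 4.1231 and ‖x‖₂ = 4.6516
re-solving with b+δb shifts x by Δx of norm 0.0244
dividing the unrounded norms, ‖Δx‖/‖x‖ = 0.0052
realised/bound (from unrounded values) ≈ 0.0633

0.0052
0.0828


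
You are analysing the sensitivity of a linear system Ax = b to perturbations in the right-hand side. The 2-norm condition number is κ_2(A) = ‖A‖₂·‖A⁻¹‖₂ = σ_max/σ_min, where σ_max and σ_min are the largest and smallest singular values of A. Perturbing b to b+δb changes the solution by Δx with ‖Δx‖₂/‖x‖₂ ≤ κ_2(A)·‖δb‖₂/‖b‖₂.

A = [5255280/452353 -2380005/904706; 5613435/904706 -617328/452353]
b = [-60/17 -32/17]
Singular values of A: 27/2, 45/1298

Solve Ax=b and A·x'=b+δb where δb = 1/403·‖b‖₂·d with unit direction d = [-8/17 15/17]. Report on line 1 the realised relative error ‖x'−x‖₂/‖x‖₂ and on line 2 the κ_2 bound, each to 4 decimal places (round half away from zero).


from the listed singular values, σ₁ = 27/2, σ_n = 45/1298
κ_2(A) = (27/2) / (45/1298) = 389.4000
κ_2(A)·‖δb‖/‖b‖ = 0.9663
solve Ax = b  →  x = [-0.2891 0.0650]
2-norm of b is 4.0000; of x, 0.2963
δb = ε·‖b‖·d = [-0.0047 0.0088]; solving A·Δx = δb gives ‖Δx‖ = 0.2863
relative error = 0.9663
so the bound is sharp here: realised error equals the bound

0.9663
0.9663


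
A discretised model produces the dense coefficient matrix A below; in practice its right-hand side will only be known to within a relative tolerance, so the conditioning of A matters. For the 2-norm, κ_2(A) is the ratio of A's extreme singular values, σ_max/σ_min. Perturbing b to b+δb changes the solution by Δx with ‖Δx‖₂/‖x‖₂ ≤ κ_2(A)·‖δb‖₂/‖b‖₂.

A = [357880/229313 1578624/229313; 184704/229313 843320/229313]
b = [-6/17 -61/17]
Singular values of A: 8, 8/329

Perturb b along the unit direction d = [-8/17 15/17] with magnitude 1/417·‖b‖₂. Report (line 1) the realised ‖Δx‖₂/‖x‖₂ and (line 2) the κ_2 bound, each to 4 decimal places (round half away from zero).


0.0029
0.7890

largest singular value 8, smallest 8/329
κ_2(A) = 8 / (8/329) = 329.0000
bound on ‖Δx‖/‖x‖: κ·ε = 329.0000·1/417 = 0.7890
solve Ax = b  →  x = [120.3110 -27.3262]
‖b‖ = 3.6056, ‖x‖ = 123.3753
with δb = [-0.0041 0.0076], A·Δx = δb → ‖Δx‖ = 0.3556
dividing the unrounded norms, ‖Δx‖/‖x‖ = 0.0029
so the bound overstates the realised error by a factor of ≈ 273.7451 (computed from the unrounded values)


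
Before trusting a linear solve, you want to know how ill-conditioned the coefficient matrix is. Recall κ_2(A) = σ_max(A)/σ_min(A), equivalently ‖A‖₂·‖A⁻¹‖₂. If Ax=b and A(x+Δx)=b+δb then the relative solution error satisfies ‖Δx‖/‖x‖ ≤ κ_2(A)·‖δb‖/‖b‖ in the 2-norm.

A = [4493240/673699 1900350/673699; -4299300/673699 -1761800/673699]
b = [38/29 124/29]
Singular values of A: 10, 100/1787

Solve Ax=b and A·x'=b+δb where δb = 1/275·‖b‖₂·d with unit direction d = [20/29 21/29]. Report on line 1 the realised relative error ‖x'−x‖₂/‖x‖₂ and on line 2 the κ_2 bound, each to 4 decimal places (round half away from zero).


0.0041
0.6498

σ_max = 10, σ_min = 100/1787
condition number: 10 ÷ (100/1787) = 178.7000
worst-case relative error ≤ 178.7000 × 1/275 = 0.6498
solve Ax = b  →  x = [-27.6769 65.9046]
2-norm of b is 4.4721; of x, 71.4803
re-solving with b+δb shifts x by Δx of norm 0.2906
realised ‖Δx‖/‖x‖ = 0.0041
so the bound overstates the realised error by a factor of ≈ 159.8348 (computed from the unrounded values)


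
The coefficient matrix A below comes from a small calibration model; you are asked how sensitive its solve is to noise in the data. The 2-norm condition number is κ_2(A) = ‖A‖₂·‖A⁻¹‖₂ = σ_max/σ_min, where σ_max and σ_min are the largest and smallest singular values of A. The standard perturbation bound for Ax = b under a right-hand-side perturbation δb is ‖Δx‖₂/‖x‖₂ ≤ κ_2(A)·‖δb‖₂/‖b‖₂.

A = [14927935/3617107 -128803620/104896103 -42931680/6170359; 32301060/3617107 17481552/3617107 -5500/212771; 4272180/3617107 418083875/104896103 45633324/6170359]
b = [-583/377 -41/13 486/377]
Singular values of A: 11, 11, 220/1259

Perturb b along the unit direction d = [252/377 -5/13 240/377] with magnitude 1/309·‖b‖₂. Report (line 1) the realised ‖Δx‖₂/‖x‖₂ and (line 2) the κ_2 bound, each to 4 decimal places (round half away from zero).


largest singular value 11, smallest 220/1259
κ_2(A) = 11 / (220/1259) = 62.9500
κ_2(A)·‖δb‖/‖b‖ = 0.2037
solve Ax = b  →  x = [2.2123 -4.7277 2.3689]
‖b‖₂ = 3.7417 and ‖x‖₂ = 5.7321
re-solving with b+δb shifts x by Δx of norm 0.0693
realised ‖Δx‖/‖x‖ = 0.0121
so the bound overstates the realised error by a factor of ≈ 16.8517 (computed from the unrounded values)

0.0121
0.2037


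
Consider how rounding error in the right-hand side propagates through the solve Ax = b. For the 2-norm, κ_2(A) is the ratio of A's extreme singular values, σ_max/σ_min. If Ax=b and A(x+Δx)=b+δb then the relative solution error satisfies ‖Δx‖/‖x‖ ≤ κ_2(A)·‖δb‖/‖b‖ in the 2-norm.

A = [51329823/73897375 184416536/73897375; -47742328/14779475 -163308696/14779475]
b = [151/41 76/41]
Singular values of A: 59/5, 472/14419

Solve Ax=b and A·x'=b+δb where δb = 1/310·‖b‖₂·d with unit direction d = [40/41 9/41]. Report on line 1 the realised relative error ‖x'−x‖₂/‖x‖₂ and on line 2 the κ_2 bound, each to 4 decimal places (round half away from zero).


from the listed singular values, σ₁ = 59/5, σ_n = 472/14419
κ_2(A) = (59/5) / (472/14419) = 360.4750
κ_2(A)·‖δb‖/‖b‖ = 1.1628
solve Ax = b  →  x = [-117.3308 34.1332]
2-norm of b is 4.1231; of x, 122.1949
Δx = A⁻¹·δb where δb = 1/310·4.1231·d; ‖Δx‖ = 0.4063
relative error = 0.0033
tightness: 0.0033 against a bound of 1.1628 (unrounded ratio ≈ 0.0029)

0.0033
1.1628


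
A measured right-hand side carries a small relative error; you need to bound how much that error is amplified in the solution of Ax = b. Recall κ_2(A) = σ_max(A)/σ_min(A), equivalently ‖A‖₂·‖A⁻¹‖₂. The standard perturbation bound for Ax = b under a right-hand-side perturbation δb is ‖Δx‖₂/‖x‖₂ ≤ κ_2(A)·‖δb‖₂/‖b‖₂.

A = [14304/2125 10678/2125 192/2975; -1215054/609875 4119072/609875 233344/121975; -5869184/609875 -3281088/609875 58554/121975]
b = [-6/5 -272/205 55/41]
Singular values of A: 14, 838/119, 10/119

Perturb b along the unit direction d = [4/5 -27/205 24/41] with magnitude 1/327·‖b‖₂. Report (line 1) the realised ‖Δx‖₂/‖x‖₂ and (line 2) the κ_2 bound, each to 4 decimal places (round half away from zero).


largest singular value 14, smallest 10/119
κ = σ_max/σ_min = 14/(10/119) = 166.6000
perturbation bound = 166.6000·1/327 = 0.5095
solve Ax = b  →  x = [-0.0325 -0.1948 -0.0398]
2-norm of b is 2.2361; of x, 0.2014
δb = ε·‖b‖·d = [0.0055 -0.0009 0.0040]; solving A·Δx = δb gives ‖Δx‖ = 0.0814
realised ‖Δx‖/‖x‖ = 0.4040
realised/bound (from unrounded values) ≈ 0.7929

0.4040
0.5095


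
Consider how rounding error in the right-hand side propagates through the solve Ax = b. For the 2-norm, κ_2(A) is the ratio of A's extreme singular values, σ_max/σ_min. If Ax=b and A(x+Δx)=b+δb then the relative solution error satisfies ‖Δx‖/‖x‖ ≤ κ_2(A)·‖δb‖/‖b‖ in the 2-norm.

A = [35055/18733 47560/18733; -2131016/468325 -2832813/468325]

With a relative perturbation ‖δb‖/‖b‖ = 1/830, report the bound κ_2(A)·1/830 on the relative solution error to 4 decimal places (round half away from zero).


AᵀA = [31415753449/1297800625 41886270432/1297800625; 41886270432/1297800625 55849411201/1297800625]; tr = 3490606586/51912025, det = 2825761/51912025
solving λ² − 3490606586/51912025·λ + 2825761/51912025 = 0 gives λ = 1681/25, 1681/2076481
so κ_2 = √((1681/25) / (1681/2076481)) = 288.2000
perturbation bound = 288.2000·1/830 = 0.3472

0.3472


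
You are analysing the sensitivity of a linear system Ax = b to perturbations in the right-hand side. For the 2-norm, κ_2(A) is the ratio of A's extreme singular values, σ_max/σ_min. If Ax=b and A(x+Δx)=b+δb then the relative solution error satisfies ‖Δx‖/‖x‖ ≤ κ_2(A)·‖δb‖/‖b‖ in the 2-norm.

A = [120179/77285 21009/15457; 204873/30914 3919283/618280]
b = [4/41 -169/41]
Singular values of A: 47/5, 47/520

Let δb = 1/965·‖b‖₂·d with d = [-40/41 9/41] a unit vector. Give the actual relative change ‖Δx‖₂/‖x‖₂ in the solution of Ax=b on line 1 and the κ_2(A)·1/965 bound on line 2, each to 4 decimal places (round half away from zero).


0.0043
0.1078

largest singular value 47/5, smallest 47/520
κ_2(A) = (47/5) / (47/520) = 104.0000
bound on ‖Δx‖/‖x‖: κ·ε = 104.0000·1/965 = 0.1078
solve Ax = b  →  x = [7.3221 -8.3052]
2-norm of b is 4.1231; of x, 11.0720
with δb = [-0.0042 0.0009], A·Δx = δb → ‖Δx‖ = 0.0473
relative error = 0.0043
so the bound overstates the realised error by a factor of ≈ 25.2424 (computed from the unrounded values)


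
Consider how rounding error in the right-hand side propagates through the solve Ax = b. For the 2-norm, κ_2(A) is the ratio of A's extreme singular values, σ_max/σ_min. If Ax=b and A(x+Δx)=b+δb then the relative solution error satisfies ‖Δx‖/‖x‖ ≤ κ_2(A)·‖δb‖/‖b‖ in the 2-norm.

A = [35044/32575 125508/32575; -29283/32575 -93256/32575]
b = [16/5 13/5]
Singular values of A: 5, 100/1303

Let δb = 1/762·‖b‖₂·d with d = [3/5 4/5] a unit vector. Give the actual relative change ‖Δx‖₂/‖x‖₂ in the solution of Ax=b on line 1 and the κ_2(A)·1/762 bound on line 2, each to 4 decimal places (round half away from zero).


0.0014
0.0855

σ_max = 5, σ_min = 100/1303
κ = σ_max/σ_min = 5/(100/1303) = 65.1500
worst-case relative error ≤ 65.1500 × 1/762 = 0.0855
solve Ax = b  →  x = [-49.9792 14.7856]
‖b‖ = 4.1231, ‖x‖ = 52.1204
with δb = [0.0032 0.0043], A·Δx = δb → ‖Δx‖ = 0.0705
relative error = 0.0014
so the bound overstates the realised error by a factor of ≈ 63.2052 (computed from the unrounded values)


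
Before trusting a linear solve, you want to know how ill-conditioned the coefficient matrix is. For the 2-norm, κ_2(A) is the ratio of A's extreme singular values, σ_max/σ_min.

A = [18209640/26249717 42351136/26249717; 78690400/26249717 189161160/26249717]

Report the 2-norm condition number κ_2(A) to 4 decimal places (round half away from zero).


M = AᵀA = [298529723200/31531032013 716440135680/31531032013; 716440135680/31531032013 1719469325632/31531032013]. tr(M)=155230696064/2425464001, det(M)=64000000/2425464001
char-poly roots: 64 and 1000000/2425464001
so κ_2 = √(64 / (1000000/2425464001)) = 393.9920

393.9920


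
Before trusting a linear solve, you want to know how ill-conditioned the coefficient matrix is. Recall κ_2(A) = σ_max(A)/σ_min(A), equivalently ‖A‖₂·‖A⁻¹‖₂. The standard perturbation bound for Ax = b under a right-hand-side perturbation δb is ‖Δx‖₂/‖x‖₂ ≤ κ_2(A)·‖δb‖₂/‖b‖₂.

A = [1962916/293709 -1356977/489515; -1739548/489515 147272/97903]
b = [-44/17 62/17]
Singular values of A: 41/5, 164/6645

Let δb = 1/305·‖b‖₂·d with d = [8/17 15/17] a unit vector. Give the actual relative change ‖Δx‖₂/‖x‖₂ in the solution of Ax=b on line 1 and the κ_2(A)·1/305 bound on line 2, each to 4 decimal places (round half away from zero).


largest singular value 41/5, smallest 164/6645
κ_2(A) = (41/5) / (164/6645) = 332.2500
κ_2(A)·‖δb‖/‖b‖ = 1.0893
solve Ax = b  →  x = [30.7176 74.9906]
‖b‖₂ = 4.4721 and ‖x‖₂ = 81.0381
Δx = A⁻¹·δb where δb = 1/305·4.4721·d; ‖Δx‖ = 0.5941
relative error = 0.0073
so the bound overstates the realised error by a factor of ≈ 148.5894 (computed from the unrounded values)

0.0073
1.0893


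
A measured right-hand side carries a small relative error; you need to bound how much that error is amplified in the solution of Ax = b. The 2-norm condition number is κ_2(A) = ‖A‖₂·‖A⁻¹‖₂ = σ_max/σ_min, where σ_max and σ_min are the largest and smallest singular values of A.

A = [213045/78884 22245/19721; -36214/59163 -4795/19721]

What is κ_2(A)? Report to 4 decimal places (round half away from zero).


AᵀA = [255488881/33315984 8870995/2776332; 8870995/2776332 308050/231361]; tr = 1774249/197136, det = 25/21904
char-poly roots: 9 and 25/197136
κ = σ_max/σ_min = 3/(5/444) = 266.4000

266.4000


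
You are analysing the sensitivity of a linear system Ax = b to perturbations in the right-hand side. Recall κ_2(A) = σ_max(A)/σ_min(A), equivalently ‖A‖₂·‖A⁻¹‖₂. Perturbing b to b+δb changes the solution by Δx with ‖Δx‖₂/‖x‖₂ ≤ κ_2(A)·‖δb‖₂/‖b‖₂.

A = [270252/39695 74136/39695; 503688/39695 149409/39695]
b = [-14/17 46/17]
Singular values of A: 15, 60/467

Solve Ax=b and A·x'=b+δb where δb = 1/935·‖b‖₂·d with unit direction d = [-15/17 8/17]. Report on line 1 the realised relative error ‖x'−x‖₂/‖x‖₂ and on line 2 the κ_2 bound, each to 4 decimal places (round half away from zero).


0.0015
0.1249

σ_max = 15, σ_min = 60/467
κ_2(A) = 15 / (60/467) = 116.7500
perturbation bound = 116.7500·1/935 = 0.1249
solve Ax = b  →  x = [-4.2307 14.9813]
2-norm of b is 2.8284; of x, 15.5672
re-solving with b+δb shifts x by Δx of norm 0.0235
dividing the unrounded norms, ‖Δx‖/‖x‖ = 0.0015
realised/bound (from unrounded values) ≈ 0.0121


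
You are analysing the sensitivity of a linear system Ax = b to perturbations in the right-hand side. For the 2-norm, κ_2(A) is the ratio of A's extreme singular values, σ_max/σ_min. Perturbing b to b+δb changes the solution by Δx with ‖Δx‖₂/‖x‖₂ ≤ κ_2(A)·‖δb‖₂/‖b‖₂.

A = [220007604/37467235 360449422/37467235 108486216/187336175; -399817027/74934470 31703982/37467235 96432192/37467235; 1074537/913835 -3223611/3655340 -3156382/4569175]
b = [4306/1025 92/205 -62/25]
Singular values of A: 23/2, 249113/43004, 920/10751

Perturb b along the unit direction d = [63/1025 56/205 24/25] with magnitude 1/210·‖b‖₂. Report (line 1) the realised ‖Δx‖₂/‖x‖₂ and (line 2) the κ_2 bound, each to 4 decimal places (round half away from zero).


from the listed singular values, σ₁ = 23/2, σ_n = 920/10751
κ = σ_max/σ_min = (23/2)/(920/10751) = 134.3875
perturbation bound = 134.3875·1/210 = 0.6399
solve Ax = b  →  x = [-8.8338 7.0601 -20.4596]
‖b‖₂ = 4.8990 and ‖x‖₂ = 23.3769
with δb = [0.0014 0.0064 0.0224], A·Δx = δb → ‖Δx‖ = 0.2726
realised ‖Δx‖/‖x‖ = 0.0117
so the bound overstates the realised error by a factor of ≈ 54.8755 (computed from the unrounded values)

0.0117
0.6399


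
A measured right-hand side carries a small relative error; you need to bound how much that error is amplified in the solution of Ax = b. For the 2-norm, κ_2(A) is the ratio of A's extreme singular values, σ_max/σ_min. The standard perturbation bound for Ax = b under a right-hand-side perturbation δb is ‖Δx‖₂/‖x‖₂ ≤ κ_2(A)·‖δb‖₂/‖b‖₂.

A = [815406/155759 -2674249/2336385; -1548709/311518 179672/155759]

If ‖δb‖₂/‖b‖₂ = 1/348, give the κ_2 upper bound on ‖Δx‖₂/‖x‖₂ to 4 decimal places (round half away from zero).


AᵀA = [6014325025/115390564 -1691456998/144238205; -1691456998/144238205 17140385161/6490719225]; tr = 845796949/15444900, det = 1874161/15444900
eigenvalues of AᵀA: λ = (tr ± √(tr²−4·det))/2 = 1369/25, 1369/617796
κ = σ_max/σ_min = (37/5)/(37/786) = 157.2000
κ_2(A)·‖δb‖/‖b‖ = 0.4517

0.4517


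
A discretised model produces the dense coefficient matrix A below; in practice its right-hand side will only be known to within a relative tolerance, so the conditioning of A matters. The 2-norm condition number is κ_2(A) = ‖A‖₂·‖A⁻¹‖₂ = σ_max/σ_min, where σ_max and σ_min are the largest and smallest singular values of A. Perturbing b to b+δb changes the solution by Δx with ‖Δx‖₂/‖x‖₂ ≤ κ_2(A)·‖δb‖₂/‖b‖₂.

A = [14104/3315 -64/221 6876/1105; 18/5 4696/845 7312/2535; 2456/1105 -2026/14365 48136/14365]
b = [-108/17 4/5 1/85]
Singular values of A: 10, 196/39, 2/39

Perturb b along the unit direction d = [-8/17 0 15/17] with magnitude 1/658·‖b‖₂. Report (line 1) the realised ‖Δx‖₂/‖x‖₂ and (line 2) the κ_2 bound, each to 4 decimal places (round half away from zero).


0.0032
0.2964

largest singular value 10, smallest 2/39
κ_2(A) = 10 / (2/39) = 195.0000
perturbation bound = 195.0000·1/658 = 0.2964
solve Ax = b  →  x = [-47.0400 14.1116 31.7985]
2-norm of b is 6.4031; of x, 58.5068
Δx = A⁻¹·δb where δb = 1/658·6.4031·d; ‖Δx‖ = 0.1898
relative error = 0.0032
tightness: 0.0032 against a bound of 0.2964 (unrounded ratio ≈ 0.0109)


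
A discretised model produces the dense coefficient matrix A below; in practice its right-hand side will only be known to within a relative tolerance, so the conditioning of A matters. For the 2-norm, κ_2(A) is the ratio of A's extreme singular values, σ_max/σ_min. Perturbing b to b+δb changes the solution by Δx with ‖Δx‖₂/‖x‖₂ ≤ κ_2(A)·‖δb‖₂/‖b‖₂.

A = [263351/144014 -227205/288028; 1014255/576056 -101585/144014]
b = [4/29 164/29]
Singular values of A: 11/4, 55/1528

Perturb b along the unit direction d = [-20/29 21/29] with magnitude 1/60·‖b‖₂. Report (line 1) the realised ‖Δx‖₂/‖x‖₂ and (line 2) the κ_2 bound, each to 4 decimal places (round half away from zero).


σ_max = 11/4, σ_min = 55/1528
κ = σ_max/σ_min = (11/4)/(55/1528) = 76.4000
bound on ‖Δx‖/‖x‖: κ·ε = 76.4000·1/60 = 1.2733
solve Ax = b  →  x = [44.0839 102.0196]
‖b‖₂ = 5.6569 and ‖x‖₂ = 111.1368
with δb = [-0.0650 0.0683], A·Δx = δb → ‖Δx‖ = 2.6193
realised ‖Δx‖/‖x‖ = 0.0236
tightness: 0.0236 against a bound of 1.2733 (unrounded ratio ≈ 0.0185)

0.0236
1.2733


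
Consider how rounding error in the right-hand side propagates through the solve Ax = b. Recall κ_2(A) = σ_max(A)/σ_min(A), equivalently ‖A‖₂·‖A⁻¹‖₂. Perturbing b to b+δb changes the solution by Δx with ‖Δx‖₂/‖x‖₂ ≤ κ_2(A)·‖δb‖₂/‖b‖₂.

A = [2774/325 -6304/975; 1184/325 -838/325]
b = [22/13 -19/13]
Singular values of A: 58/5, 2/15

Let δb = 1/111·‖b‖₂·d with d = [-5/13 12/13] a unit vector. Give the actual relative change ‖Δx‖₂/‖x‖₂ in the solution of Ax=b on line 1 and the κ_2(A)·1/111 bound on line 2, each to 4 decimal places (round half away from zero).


largest singular value 58/5, smallest 2/15
condition number: (58/5) ÷ (2/15) = 87.0000
bound on ‖Δx‖/‖x‖: κ·ε = 87.0000·1/111 = 0.7838
solve Ax = b  →  x = [-8.9310 -12.0517]
‖b‖₂ = 2.2361 and ‖x‖₂ = 15.0002
re-solving with b+δb shifts x by Δx of norm 0.1511
dividing the unrounded norms, ‖Δx‖/‖x‖ = 0.0101
tightness: 0.0101 against a bound of 0.7838 (unrounded ratio ≈ 0.0129)

0.0101
0.7838


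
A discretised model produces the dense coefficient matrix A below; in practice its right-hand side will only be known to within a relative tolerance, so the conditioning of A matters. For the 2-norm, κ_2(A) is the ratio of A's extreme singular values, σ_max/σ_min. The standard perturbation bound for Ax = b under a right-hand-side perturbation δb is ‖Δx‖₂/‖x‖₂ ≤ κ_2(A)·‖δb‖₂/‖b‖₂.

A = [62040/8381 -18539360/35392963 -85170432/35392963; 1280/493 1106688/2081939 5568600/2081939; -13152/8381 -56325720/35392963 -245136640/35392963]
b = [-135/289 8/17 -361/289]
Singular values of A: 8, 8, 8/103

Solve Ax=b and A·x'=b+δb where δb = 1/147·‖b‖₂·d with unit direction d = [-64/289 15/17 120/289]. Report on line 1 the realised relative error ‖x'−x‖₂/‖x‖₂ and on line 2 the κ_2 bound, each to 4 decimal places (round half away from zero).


0.7007
0.7007

largest singular value 8, smallest 8/103
κ = σ_max/σ_min = 8/(8/103) = 103.0000
bound on ‖Δx‖/‖x‖: κ·ε = 103.0000·1/147 = 0.7007
solve Ax = b  →  x = [-0.0043 0.0388 0.1724]
‖b‖ = 1.4142, ‖x‖ = 0.1768
with δb = [-0.0021 0.0085 0.0040], A·Δx = δb → ‖Δx‖ = 0.1239
realised ‖Δx‖/‖x‖ = 0.7007
tightness: 0.7007 against a bound of 0.7007; the bound is attained (ratio 1)


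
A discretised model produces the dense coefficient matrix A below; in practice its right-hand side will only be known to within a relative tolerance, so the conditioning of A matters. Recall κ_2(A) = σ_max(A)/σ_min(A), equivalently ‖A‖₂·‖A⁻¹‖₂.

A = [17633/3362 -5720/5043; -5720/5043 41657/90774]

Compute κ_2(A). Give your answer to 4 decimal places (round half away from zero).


27.0000

AᵀA = [1742521/60516 -880880/136161; -880880/136161 7338529/4901796]; tr = 44165/1458, det = 14641/11664
char-poly roots: 121/4 and 121/2916
κ_2(A) = √(λ_max/λ_min) = √((121/4) / (121/2916)) = 27.0000


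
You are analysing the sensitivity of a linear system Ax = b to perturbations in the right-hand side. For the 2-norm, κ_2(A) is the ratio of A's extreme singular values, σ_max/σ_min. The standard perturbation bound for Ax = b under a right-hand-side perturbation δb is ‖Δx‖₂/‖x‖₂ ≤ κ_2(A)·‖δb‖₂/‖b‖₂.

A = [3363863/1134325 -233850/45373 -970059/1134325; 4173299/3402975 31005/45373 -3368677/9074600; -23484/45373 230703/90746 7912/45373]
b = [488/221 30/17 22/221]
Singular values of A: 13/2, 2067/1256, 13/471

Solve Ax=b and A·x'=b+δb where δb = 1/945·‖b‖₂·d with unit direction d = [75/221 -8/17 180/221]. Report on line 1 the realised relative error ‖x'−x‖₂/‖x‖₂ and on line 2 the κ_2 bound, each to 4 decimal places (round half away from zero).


0.0865
0.2492

σ_max = 13/2, σ_min = 13/471
κ_2(A) = (13/2) / (13/471) = 235.5000
worst-case relative error ≤ 235.5000 × 1/945 = 0.2492
solve Ax = b  →  x = [1.1684 0.3004 -0.3408]
‖b‖₂ = 2.8284 and ‖x‖₂ = 1.2536
re-solving with b+δb shifts x by Δx of norm 0.1084
relative error = 0.0865
realised/bound (from unrounded values) ≈ 0.3471


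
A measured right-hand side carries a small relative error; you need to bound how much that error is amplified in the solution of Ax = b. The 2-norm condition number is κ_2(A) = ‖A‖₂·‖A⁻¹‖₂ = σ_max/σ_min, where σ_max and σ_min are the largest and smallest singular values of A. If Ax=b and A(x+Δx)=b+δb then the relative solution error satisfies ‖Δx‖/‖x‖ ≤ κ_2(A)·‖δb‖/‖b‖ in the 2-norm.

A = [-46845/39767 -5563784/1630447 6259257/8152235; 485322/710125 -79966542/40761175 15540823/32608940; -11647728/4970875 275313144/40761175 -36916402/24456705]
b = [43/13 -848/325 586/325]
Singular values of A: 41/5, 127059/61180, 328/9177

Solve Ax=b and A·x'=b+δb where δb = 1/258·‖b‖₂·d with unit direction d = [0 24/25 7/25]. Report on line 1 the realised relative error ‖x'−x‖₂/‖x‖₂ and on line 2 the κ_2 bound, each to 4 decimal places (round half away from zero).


from the listed singular values, σ₁ = 41/5, σ_n = 328/9177
κ_2(A) = (41/5) / (328/9177) = 229.4250
perturbation bound = 229.4250·1/258 = 0.8892
solve Ax = b  →  x = [-1.9058 -12.5797 -54.5258]
‖b‖ = 4.5826, ‖x‖ = 55.9906
Δx = A⁻¹·δb where δb = 1/258·4.5826·d; ‖Δx‖ = 0.4970
realised ‖Δx‖/‖x‖ = 0.0089
realised/bound (from unrounded values) ≈ 0.0100

0.0089
0.8892
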